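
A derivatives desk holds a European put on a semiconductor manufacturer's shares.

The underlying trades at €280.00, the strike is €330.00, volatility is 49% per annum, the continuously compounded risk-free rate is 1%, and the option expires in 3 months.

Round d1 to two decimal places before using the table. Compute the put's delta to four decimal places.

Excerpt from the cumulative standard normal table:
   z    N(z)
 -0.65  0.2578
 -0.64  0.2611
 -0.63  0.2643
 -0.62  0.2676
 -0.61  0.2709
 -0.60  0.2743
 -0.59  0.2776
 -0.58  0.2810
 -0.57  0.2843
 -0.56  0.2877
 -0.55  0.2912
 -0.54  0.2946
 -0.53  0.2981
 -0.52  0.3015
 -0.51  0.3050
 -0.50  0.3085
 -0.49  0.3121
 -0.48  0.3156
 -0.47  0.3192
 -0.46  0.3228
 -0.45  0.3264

σ√T = 0.49 × 0.5000 = 0.2450
d₁ = [ln(280/330) + (0.01 + 0.49²/2)·0.25] / 0.2450 = [-0.1643 + 0.0325] / 0.2450 = -0.5379 → -0.54
N(d₁) = N(-0.54) = 0.2946
Δ_put = N(d₁) − 1 = 0.2946 − 1 = -0.7054

-0.7054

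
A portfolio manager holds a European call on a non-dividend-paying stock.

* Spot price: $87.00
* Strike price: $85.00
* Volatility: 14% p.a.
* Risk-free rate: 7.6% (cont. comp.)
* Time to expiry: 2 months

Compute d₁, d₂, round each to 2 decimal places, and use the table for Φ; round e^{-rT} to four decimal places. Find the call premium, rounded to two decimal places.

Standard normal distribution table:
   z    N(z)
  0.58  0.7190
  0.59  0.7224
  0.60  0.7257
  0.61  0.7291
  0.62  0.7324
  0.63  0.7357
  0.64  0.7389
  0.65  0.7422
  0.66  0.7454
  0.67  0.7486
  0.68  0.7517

T = 0.1667;  σ√T = 0.0572
d₁ = [ln(87/85) + (0.076 + 0.14²/2)·0.1667] / 0.0572 = [0.0233 + 0.0143] / 0.0572 = 0.6571 ⇒ 0.66
d₂ = d₁ − σ√T = 0.6571 − 0.0572 = 0.6000 ⇒ 0.60
exp(−rT) = exp(−0.076·0.1667) = 0.9874
C = 87·N(0.66) − 85·0.9874·N(0.60) = 87·0.7454 − 85·0.9874·0.7257 = 64.8498 − 60.9073 = 3.9425

$3.94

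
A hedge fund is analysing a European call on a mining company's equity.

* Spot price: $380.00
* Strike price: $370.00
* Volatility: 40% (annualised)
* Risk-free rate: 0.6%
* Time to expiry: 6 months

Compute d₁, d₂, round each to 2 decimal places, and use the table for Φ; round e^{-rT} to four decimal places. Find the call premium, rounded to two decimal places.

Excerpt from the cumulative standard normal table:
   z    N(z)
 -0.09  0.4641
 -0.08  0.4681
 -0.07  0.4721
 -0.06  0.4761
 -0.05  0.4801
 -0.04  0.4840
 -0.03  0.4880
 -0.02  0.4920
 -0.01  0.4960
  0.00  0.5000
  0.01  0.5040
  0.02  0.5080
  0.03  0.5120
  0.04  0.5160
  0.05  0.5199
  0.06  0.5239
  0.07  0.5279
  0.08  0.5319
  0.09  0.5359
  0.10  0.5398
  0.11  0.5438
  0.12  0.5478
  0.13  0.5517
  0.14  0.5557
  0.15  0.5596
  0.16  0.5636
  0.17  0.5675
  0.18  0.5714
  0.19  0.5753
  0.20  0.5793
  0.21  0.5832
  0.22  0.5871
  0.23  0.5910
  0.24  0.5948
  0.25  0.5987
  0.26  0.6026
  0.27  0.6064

$48.96

T = 0.5;  σ√T = 0.2828
d₁ = [ln(380/370) + (0.006 + 0.4²/2)·0.5] / 0.2828 = [0.0267 + 0.0430] / 0.2828 = 0.2463 ≈ 0.25
d₂ = d₁ − σ√T = 0.2463 − 0.2828 = -0.0365 ≈ -0.04
e^(−rT) = e^(−0.006·0.5) = 0.9970
C = 380·N(0.25) − 370·0.9970·N(-0.04) = 380·0.5987 − 370·0.9970·0.4840 = 227.5060 − 178.5428 = 48.9632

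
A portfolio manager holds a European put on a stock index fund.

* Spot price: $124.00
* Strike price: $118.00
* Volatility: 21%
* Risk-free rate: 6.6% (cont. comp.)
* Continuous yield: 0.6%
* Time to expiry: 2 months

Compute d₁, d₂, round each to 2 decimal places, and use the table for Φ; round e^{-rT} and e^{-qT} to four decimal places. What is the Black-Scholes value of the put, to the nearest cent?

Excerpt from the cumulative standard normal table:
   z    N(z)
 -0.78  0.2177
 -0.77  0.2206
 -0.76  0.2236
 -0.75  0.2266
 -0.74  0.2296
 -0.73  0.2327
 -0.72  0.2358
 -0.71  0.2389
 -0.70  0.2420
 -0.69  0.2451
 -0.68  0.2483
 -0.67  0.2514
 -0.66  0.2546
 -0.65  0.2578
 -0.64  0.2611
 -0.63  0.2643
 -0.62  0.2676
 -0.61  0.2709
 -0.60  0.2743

$1.65

σ√T = 0.21·√0.1667 = 0.0857
ln(S/K) + (r − q + σ²/2)T = ln(124/118) + (0.066 − 0.006 + 0.21²/2)·0.1667 = 0.0496 + 0.0137 = 0.0633
d₁ = 0.0633 / 0.0857 = 0.7380 which rounds to 0.74
d₂ = d₁ − σ√T = 0.7380 − 0.0857 = 0.6523 which rounds to 0.65
exp(−qT) = exp(−0.006·0.1667) = 0.9990;  exp(−rT) = exp(−0.066·0.1667) = 0.9891
P = 118·0.9891·N(-0.65) − 124·0.9990·N(-0.74) = 118·0.9891·0.2578 − 124·0.9990·0.2296 = 30.0888 − 28.4419 = 1.6469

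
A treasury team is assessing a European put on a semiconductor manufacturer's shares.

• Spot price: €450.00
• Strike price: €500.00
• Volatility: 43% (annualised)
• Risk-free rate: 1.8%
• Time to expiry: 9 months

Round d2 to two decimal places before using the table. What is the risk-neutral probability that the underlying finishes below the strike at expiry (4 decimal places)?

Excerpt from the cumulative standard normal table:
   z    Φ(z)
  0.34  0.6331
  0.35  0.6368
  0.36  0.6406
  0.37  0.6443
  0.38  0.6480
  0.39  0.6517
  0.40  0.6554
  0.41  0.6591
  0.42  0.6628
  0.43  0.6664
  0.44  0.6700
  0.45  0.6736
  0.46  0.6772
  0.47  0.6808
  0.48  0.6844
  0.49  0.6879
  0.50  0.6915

0.6664

σ√T = 0.43·√0.75 = 0.3724
d₁ = [ln(450/500) + (0.018 + 0.43²/2)·0.75] / 0.3724 = [-0.1054 + 0.0828] / 0.3724 = -0.0605 ≈ -0.06
d₂ = d₁ − σ√T = -0.0605 − 0.3724 = -0.4329 ≈ -0.43
Pr(exercise) under Q = N(−d₂) = N(0.43) = 0.6664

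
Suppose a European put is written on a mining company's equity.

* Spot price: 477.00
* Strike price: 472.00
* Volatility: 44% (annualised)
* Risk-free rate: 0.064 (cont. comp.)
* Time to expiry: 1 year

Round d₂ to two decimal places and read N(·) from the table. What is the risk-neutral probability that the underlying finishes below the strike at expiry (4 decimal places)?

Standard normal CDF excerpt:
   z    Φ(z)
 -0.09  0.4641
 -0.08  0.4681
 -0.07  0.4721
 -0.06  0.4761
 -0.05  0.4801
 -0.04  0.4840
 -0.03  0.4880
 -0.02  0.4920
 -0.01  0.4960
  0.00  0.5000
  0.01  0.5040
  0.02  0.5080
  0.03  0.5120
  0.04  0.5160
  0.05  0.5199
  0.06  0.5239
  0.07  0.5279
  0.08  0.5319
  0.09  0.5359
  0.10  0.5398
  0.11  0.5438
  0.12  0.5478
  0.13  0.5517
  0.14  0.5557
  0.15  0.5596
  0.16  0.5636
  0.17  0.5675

σ√T = 0.44 × 1.0000 = 0.4400
d₁ = [ln(477/472) + (0.064 + 0.44²/2)·1] / 0.4400 = [0.0105 + 0.1608] / 0.4400 = 0.3894 which rounds to 0.39
d₂ = d₁ − σ√T = 0.3894 − 0.4400 = -0.0506 which rounds to -0.05
Pr(exercise) under Q = N(−d₂) = N(0.05) = 0.5199

0.5199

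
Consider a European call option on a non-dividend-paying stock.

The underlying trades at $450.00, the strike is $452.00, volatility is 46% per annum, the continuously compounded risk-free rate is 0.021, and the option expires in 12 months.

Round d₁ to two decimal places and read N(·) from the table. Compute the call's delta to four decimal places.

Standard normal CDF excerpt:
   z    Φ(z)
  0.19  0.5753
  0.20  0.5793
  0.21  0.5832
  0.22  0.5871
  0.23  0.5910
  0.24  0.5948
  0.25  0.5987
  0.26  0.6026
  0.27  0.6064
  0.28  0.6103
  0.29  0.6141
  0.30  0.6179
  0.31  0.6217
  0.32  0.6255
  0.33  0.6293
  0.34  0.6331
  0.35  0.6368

T = 1;  σ√T = 0.4600
d₁ = [ln(450/452) + (0.021 + ½·0.46²)·1] / (σ√T) = (-0.0044 + 0.1268) / 0.4600 = 0.2660 which rounds to 0.27
N(d₁) = N(0.27) = 0.6064
Δ_call = N(d₁) = 0.6064

0.6064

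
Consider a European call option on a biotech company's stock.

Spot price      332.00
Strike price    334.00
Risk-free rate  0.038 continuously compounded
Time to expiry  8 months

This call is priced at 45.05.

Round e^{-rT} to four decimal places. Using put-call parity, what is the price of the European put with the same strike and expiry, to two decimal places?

38.70

e^(−rT) = e^(−0.038·0.6667) = 0.9750
Put-call parity: C − P = S − K·e^(−rT) = 332 − 334·0.9750 = 332 − 325.6500 = 6.3500
P = C − (C − P) = 45.05 − (6.3500) = 38.7000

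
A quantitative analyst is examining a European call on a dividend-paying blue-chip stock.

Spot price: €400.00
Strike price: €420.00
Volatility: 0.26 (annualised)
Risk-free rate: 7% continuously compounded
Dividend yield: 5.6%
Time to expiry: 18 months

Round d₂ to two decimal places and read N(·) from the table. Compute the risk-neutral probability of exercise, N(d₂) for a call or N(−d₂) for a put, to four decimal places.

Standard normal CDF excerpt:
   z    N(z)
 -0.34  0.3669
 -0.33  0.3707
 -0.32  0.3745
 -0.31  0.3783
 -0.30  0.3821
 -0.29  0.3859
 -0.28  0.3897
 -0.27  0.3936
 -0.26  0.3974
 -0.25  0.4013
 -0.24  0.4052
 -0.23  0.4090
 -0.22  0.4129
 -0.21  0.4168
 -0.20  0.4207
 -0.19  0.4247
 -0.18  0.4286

0.4013

σ√T = 0.26·√1.5 = 0.3184
ln(S/K) + (r − q + σ²/2)T = ln(400/420) + (0.07 − 0.056 + 0.26²/2)·1.5 = -0.0488 + 0.0717 = 0.0229
d₁ = 0.0229 / 0.3184 = 0.0719 ≈ 0.07
d₂ = d₁ − σ√T = 0.0719 − 0.3184 = -0.2465 ≈ -0.25
Risk-neutral Pr[S_T > K] = N(d₂) = N(-0.25) = 0.4013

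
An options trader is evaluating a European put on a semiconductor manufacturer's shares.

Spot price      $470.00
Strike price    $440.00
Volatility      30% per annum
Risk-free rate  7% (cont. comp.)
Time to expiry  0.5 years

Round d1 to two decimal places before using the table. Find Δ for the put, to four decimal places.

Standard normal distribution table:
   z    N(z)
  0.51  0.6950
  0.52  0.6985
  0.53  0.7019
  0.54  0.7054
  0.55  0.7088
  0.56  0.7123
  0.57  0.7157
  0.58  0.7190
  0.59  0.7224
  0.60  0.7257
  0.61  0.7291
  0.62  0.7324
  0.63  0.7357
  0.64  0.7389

-0.2810

σ√T = 0.3·√0.5 = 0.2121
d₁ = [ln(470/440) + (0.07 + 0.3²/2)·0.5] / 0.2121 = [0.0660 + 0.0575] / 0.2121 = 0.5820 which rounds to 0.58
N(d₁) = N(0.58) = 0.7190
Δ_put = N(d₁) − 1 = 0.7190 − 1 = -0.2810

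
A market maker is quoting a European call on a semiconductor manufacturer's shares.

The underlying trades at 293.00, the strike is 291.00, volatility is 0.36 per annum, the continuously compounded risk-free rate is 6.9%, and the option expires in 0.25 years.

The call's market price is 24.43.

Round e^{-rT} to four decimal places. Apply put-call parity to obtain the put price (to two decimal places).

17.45

e^(−rT) = e^(−0.069·0.25) = 0.9829
Put-call parity: C − P = S − K·e^(−rT) = 293 − 291·0.9829 = 293 − 286.0239 = 6.9761
P = C − (C − P) = 24.43 − (6.9761) = 17.4539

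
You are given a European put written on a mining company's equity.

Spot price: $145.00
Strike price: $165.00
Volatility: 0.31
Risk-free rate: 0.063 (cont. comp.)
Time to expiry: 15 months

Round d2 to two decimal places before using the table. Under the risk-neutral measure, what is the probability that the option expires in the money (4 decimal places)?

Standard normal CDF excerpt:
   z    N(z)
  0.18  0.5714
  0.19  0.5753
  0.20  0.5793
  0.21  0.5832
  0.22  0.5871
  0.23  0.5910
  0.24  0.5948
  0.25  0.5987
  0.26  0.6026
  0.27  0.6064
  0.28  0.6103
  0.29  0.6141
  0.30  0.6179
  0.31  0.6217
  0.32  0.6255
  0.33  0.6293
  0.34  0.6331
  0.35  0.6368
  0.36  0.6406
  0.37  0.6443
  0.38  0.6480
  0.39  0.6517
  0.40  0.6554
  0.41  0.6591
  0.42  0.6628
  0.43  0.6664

0.6255

σ√T = 0.31·√1.25 = 0.3466
d₁ = [ln(145/165) + (0.063 + 0.31²/2)·1.25] / 0.3466 = [-0.1292 + 0.1388] / 0.3466 = 0.0277 → 0.03
d₂ = d₁ − σ√T = 0.0277 − 0.3466 = -0.3189 → -0.32
Risk-neutral Pr[S_T < K] = N(−d₂) = N(0.32) = 0.6255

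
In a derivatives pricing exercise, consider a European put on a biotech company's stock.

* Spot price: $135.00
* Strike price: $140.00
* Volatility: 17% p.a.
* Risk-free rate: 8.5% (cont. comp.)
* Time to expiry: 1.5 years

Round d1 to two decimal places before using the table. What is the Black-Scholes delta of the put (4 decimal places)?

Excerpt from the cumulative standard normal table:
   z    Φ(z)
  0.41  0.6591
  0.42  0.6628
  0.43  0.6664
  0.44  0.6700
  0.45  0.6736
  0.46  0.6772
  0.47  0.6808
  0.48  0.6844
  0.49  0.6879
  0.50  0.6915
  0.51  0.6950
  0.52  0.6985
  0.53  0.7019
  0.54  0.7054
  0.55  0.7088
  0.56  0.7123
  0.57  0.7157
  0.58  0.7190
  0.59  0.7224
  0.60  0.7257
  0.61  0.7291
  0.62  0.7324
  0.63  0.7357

σ√T = 0.17 × 1.2247 = 0.2082
d₁ = [ln(135/140) + (0.085 + 0.17²/2)·1.5] / 0.2082 = [-0.0364 + 0.1492] / 0.2082 = 0.5418 → 0.54
N(d₁) = N(0.54) = 0.7054
Δ_put = N(d₁) − 1 = 0.7054 − 1 = -0.2946

-0.2946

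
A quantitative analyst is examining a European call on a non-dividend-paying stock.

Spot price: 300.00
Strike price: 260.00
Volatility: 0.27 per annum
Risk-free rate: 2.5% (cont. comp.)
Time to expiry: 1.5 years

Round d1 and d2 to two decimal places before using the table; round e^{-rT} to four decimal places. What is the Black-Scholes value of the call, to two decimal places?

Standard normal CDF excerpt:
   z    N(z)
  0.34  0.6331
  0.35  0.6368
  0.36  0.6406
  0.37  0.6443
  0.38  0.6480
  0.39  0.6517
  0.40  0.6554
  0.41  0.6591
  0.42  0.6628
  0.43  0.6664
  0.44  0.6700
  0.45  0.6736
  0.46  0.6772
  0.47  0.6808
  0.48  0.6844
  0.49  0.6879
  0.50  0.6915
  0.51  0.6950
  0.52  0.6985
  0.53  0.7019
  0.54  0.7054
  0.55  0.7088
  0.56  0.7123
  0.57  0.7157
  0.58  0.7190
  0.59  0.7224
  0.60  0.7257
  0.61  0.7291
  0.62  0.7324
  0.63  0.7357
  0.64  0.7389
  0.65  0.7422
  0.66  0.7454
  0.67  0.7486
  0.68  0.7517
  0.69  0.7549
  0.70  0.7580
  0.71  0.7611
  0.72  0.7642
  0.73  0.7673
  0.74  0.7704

66.05

σ√T = 0.27·√1.5 = 0.3307
d₁ = [ln(300/260) + (0.025 + 0.27²/2)·1.5] / 0.3307 = [0.1431 + 0.0922] / 0.3307 = 0.7115 ≈ 0.71
d₂ = d₁ − σ√T = 0.7115 − 0.3307 = 0.3808 ≈ 0.38
exp(−rT) = exp(−0.025·1.5) = 0.9632
C = 300·N(0.71) − 260·0.9632·N(0.38) = 300·0.7611 − 260·0.9632·0.6480 = 228.3300 − 162.2799 = 66.0501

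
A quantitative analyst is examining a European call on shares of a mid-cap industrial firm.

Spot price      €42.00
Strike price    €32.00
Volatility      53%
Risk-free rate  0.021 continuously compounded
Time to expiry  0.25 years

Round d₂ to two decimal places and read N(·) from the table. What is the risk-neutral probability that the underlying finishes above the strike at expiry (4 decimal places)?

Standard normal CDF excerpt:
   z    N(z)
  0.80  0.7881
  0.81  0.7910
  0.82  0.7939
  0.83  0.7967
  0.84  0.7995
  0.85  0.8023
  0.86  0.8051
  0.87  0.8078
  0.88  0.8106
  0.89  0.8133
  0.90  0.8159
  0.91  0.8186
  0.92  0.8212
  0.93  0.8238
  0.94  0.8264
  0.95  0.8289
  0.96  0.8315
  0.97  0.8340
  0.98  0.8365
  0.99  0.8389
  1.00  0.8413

T = 0.25;  σ√T = 0.2650
d₁ = [ln(42/32) + (0.021 + 0.53²/2)·0.25] / 0.2650 = [0.2719 + 0.0404] / 0.2650 = 1.1785 → 1.18
d₂ = d₁ − σ√T = 1.1785 − 0.2650 = 0.9135 → 0.91
Risk-neutral Pr[S_T > K] = N(d₂) = N(0.91) = 0.8186

0.8186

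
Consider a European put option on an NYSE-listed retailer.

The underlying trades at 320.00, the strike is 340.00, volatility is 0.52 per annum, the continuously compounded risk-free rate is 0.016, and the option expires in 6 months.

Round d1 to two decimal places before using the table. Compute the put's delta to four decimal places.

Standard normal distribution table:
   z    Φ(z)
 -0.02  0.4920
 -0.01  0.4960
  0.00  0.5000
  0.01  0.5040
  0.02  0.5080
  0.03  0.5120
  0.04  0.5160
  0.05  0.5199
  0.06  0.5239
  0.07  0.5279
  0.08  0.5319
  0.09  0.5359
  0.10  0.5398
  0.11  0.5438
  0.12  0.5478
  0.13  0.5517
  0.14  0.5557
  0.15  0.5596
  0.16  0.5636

-0.4840

T = 0.5;  σ√T = 0.3677
d₁ = [ln(320/340) + (0.016 + ½·0.52²)·0.5] / (σ√T) = (-0.0606 + 0.0756) / 0.3677 = 0.0407 → 0.04
N(d₁) = N(0.04) = 0.5160
Δ_put = N(d₁) − 1 = 0.5160 − 1 = -0.4840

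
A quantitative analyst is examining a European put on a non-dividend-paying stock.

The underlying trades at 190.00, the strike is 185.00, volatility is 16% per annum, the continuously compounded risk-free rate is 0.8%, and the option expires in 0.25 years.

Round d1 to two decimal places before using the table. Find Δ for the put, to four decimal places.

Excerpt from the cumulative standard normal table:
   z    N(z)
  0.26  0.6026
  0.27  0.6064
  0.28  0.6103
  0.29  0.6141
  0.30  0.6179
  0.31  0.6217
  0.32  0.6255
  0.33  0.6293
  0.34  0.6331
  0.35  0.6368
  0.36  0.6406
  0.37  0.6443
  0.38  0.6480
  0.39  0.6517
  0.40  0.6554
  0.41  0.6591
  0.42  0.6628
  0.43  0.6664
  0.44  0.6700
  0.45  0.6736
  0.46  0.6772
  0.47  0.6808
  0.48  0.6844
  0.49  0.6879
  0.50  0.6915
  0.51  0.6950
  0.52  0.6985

-0.3446

σ√T = 0.16·√0.25 = 0.0800
d₁ = [ln(190/185) + (0.008 + 0.16²/2)·0.25] / 0.0800 = [0.0267 + 0.0052] / 0.0800 = 0.3984 which rounds to 0.40
N(d₁) = N(0.40) = 0.6554
Δ_put = N(d₁) − 1 = 0.6554 − 1 = -0.3446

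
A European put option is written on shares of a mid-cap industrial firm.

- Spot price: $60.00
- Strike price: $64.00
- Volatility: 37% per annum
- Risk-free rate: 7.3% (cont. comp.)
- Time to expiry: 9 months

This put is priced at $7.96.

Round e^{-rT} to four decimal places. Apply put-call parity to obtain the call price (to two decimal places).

$7.37

e^(−rT) = e^(−0.073·0.75) = 0.9467
Put-call parity: C − P = S − K·e^(−rT) = 60 − 64·0.9467 = 60 − 60.5888 = -0.5888
C = P + (C − P) = 7.96 + (-0.5888) = 7.3712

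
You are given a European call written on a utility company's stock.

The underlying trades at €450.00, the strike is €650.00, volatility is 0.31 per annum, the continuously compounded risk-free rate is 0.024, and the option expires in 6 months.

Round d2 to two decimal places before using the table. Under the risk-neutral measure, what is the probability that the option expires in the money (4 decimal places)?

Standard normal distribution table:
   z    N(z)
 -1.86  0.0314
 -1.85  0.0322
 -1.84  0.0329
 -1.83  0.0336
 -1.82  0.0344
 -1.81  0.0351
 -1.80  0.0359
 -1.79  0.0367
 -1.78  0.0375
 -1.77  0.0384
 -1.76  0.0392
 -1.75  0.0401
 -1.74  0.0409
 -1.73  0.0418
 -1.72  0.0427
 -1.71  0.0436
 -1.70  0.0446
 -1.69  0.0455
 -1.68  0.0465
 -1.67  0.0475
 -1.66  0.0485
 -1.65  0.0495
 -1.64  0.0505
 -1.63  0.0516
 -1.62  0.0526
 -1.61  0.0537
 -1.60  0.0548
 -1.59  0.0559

0.0418

σ√T = 0.31·√0.5 = 0.2192
ln(S/K) + (r + σ²/2)T = ln(450/650) + (0.024 + 0.31²/2)·0.5 = -0.3677 + 0.0360 = -0.3317
d₁ = -0.3317 / 0.2192 = -1.5132 ≈ -1.51
d₂ = d₁ − σ√T = -1.5132 − 0.2192 = -1.7324 ≈ -1.73
Risk-neutral Pr[S_T > K] = N(d₂) = N(-1.73) = 0.0418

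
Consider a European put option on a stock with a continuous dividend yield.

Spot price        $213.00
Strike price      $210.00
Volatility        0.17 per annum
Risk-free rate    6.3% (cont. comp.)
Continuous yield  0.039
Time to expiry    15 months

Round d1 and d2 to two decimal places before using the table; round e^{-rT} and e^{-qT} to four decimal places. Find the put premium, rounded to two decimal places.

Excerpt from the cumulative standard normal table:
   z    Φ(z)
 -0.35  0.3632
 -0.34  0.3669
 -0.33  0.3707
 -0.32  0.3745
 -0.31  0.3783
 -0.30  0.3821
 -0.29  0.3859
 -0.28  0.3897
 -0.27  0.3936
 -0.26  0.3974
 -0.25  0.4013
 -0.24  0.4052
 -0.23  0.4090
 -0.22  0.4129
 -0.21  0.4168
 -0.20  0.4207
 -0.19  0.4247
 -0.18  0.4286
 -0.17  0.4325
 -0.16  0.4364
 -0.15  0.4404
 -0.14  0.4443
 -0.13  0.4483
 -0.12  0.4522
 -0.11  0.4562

σ√T = 0.17·√1.25 = 0.1901
d₁ = [ln(213/210) + (0.063 − 0.039 + 0.17²/2)·1.25] / 0.1901 = [0.0142 + 0.0481] / 0.1901 = 0.3275 which rounds to 0.33
d₂ = d₁ − σ√T = 0.3275 − 0.1901 = 0.1374 which rounds to 0.14
exp(−qT) = exp(−0.039·1.25) = 0.9524;  exp(−rT) = exp(−0.063·1.25) = 0.9243
N(−d₂) = N(-0.14) = 0.4443;  N(−d₁) = N(-0.33) = 0.3707
P = 210·0.9243·0.4443 − 213·0.9524·0.3707 = 86.2400 − 75.2006 = 11.0393

$11.04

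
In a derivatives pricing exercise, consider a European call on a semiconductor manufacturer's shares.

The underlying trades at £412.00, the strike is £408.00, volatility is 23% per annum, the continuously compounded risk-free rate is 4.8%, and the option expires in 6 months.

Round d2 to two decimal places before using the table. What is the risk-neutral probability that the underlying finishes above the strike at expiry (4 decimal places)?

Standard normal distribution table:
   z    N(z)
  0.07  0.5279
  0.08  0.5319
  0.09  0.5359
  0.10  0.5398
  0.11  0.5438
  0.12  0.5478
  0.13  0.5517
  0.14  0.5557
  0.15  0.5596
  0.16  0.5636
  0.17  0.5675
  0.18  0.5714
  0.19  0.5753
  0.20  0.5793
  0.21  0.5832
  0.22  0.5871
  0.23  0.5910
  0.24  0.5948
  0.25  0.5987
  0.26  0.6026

σ√T = 0.23 × 0.7071 = 0.1626
d₁ = [ln(412/408) + (0.048 + 0.23²/2)·0.5] / 0.1626 = [0.0098 + 0.0372] / 0.1626 = 0.2889 which rounds to 0.29
d₂ = d₁ − σ√T = 0.2889 − 0.1626 = 0.1262 which rounds to 0.13
Pr(exercise) under Q = N(d₂) = 0.5517

0.5517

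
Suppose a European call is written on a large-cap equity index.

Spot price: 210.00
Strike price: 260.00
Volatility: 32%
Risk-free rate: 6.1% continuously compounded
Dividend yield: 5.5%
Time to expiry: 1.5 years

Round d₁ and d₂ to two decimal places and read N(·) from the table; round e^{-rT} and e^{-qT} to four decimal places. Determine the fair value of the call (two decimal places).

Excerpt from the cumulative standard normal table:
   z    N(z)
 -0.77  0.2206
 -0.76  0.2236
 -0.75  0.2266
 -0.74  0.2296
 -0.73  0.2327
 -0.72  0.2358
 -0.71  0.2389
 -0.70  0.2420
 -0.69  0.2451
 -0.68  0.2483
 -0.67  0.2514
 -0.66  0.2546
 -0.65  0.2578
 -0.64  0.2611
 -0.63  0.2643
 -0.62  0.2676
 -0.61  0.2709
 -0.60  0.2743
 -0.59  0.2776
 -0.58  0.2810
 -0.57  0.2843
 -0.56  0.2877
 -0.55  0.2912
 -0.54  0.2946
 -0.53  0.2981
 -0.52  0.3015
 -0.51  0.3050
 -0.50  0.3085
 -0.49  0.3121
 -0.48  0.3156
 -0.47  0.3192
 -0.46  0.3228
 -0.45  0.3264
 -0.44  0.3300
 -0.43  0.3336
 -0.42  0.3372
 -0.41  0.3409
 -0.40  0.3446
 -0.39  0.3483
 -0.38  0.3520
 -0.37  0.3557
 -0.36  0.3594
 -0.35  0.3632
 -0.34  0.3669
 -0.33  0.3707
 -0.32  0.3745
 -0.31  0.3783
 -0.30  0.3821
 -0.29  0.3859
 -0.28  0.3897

T = 1.5;  σ√T = 0.3919
d₁ = [ln(210/260) + (0.061 − 0.055 + 0.32²/2)·1.5] / 0.3919 = [-0.2136 + 0.0858] / 0.3919 = -0.3260 ⇒ -0.33
d₂ = d₁ − σ√T = -0.3260 − 0.3919 = -0.7179 ⇒ -0.72
e^(−qT) = e^(−0.055·1.5) = 0.9208;  e^(−rT) = e^(−0.061·1.5) = 0.9126
C = 210·0.9208·N(-0.33) − 260·0.9126·N(-0.72) = 210·0.9208·0.3707 − 260·0.9126·0.2358 = 71.6815 − 55.9497 = 15.7318

15.73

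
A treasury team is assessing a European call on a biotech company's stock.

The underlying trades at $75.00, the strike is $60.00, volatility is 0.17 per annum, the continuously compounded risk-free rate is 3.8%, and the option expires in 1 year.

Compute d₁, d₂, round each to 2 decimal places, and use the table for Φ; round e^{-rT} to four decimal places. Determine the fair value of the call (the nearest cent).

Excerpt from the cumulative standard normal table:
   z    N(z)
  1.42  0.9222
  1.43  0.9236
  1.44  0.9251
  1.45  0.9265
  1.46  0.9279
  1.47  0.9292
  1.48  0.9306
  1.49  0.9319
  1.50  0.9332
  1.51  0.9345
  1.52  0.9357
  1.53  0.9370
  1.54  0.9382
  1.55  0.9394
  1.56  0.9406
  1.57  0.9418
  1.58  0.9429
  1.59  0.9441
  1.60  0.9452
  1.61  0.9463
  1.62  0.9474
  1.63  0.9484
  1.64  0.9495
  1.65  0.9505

$17.54

σ√T = 0.17 × 1.0000 = 0.1700
d₁ = [ln(75/60) + (0.038 + 0.17²/2)·1] / 0.1700 = [0.2231 + 0.0525] / 0.1700 = 1.6211 ⇒ 1.62
d₂ = d₁ − σ√T = 1.6211 − 0.1700 = 1.4511 ⇒ 1.45
exp(−rT) = exp(−0.038·1) = 0.9627
C = 75·N(1.62) − 60·0.9627·N(1.45) = 75·0.9474 − 60·0.9627·0.9265 = 71.0550 − 53.5165 = 17.5385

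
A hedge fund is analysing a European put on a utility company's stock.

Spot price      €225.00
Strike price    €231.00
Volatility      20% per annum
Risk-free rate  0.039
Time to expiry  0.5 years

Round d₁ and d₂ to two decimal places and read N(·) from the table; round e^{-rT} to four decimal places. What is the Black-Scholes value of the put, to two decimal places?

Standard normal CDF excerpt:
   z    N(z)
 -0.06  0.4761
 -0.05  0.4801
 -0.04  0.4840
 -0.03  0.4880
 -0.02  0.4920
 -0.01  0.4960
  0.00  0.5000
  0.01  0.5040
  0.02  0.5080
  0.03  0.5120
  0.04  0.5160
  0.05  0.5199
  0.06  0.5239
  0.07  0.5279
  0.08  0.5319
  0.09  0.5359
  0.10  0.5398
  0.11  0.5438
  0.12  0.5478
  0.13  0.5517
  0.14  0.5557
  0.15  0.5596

σ√T = 0.2·√0.5 = 0.1414
d₁ = [ln(225/231) + (0.039 + 0.2²/2)·0.5] / 0.1414 = [-0.0263 + 0.0295] / 0.1414 = 0.0225 ⇒ 0.02
d₂ = d₁ − σ√T = 0.0225 − 0.1414 = -0.1189 ⇒ -0.12
exp(−rT) = exp(−0.039·0.5) = 0.9807
N(−d₂) = N(0.12) = 0.5478;  N(−d₁) = N(-0.02) = 0.4920
P = 231·0.9807·0.5478 − 225·0.4920 = 124.0995 − 110.7000 = 13.3995

€13.40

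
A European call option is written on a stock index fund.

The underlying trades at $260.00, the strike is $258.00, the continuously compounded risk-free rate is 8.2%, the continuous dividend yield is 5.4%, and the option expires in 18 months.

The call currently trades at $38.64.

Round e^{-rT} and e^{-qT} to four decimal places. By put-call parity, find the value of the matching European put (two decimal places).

e^(−qT) = e^(−0.054·1.5) = 0.9222;  e^(−rT) = e^(−0.082·1.5) = 0.8843
Put-call parity: C − P = S·e^(−qT) − K·e^(−rT) = 260·0.9222 − 258·0.8843 = 239.7720 − 228.1494 = 11.6226
P = C − (C − P) = 38.64 − (11.6226) = 27.0174

$27.02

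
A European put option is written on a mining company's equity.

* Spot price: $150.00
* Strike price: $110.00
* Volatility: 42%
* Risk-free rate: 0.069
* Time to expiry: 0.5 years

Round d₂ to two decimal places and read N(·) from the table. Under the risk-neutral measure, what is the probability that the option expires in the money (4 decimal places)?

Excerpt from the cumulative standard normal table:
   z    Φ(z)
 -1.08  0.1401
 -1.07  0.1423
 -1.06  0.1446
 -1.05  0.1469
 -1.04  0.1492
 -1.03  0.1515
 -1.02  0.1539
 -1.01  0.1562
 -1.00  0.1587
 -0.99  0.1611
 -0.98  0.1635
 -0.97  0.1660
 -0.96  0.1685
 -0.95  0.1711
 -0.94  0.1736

0.1562

T = 0.5;  σ√T = 0.2970
ln(S/K) + (r + σ²/2)T = ln(150/110) + (0.069 + 0.42²/2)·0.5 = 0.3102 + 0.0786 = 0.3888
d₁ = 0.3888 / 0.2970 = 1.3090 → 1.31
d₂ = d₁ − σ√T = 1.3090 − 0.2970 = 1.0120 → 1.01
Pr(exercise) under Q = N(−d₂) = N(-1.01) = 0.1562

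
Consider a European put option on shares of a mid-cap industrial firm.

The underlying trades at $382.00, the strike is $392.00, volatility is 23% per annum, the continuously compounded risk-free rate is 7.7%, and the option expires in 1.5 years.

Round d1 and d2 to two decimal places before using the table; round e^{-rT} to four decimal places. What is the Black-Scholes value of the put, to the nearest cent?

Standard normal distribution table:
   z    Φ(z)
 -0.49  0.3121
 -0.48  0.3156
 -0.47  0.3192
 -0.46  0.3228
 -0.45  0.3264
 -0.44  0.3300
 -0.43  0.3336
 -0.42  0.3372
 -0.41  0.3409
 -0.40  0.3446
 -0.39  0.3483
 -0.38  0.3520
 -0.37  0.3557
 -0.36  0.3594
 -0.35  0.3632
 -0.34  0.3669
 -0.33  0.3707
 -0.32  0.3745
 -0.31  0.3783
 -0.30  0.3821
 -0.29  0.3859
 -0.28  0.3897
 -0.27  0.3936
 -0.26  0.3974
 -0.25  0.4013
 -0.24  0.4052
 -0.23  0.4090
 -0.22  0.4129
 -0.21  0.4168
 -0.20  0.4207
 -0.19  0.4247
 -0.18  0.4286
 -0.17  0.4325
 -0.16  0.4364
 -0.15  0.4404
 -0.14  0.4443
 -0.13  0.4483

$26.37

T = 1.5;  σ√T = 0.2817
ln(S/K) + (r + σ²/2)T = ln(382/392) + (0.077 + 0.23²/2)·1.5 = -0.0258 + 0.1552 = 0.1293
d₁ = 0.1293 / 0.2817 = 0.4591 ≈ 0.46
d₂ = d₁ − σ√T = 0.4591 − 0.2817 = 0.1774 ≈ 0.18
exp(−rT) = exp(−0.077·1.5) = 0.8909
P = 392·0.8909·N(-0.18) − 382·N(-0.46) = 392·0.8909·0.4286 − 382·0.3228 = 149.6812 − 123.3096 = 26.3716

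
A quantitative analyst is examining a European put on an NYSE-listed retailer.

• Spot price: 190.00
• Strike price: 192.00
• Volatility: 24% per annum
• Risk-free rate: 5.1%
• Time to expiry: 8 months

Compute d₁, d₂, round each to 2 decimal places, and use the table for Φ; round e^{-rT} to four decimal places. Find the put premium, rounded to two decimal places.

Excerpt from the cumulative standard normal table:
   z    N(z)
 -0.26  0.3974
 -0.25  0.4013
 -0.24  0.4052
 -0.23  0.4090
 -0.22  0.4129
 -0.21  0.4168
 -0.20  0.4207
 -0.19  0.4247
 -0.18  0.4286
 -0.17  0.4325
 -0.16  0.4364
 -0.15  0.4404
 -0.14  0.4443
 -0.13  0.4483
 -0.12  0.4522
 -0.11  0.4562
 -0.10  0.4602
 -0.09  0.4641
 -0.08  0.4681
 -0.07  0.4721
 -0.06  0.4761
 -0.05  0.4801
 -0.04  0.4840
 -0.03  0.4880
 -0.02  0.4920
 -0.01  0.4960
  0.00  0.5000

T = 0.6667;  σ√T = 0.1960
d₁ = [ln(190/192) + (0.051 + ½·0.24²)·0.6667] / (σ√T) = (-0.0105 + 0.0532) / 0.1960 = 0.2180 → 0.22
d₂ = 0.2180 − 0.1960 = 0.0221 → 0.02
exp(−rT) = exp(−0.051·0.6667) = 0.9666
N(−d₂) = N(-0.02) = 0.4920;  N(−d₁) = N(-0.22) = 0.4129
P = 192·0.9666·0.4920 − 190·0.4129 = 91.3089 − 78.4510 = 12.8579

12.86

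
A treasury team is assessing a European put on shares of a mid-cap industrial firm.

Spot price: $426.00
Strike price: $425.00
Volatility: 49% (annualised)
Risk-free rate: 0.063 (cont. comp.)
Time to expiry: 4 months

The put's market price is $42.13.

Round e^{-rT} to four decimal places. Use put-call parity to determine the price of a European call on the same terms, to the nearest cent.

exp(−rT) = exp(−0.063·0.3333) = 0.9792
Put-call parity: C − P = S − K·e^(−rT) = 426 − 425·0.9792 = 426 − 416.1600 = 9.8400
C = P + (C − P) = 42.13 + (9.8400) = 51.9700

$51.97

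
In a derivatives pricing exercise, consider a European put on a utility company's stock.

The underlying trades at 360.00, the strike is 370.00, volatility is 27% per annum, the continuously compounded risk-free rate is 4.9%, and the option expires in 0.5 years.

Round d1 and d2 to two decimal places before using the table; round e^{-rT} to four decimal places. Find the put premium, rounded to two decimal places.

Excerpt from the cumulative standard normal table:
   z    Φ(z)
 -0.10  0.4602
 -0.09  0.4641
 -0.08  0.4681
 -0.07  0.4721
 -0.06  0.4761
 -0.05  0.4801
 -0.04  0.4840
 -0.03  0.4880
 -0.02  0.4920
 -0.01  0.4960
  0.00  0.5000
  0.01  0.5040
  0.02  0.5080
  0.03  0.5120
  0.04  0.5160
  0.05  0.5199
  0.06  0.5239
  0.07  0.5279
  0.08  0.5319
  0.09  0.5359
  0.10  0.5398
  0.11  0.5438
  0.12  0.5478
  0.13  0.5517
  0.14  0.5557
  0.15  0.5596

27.82

σ√T = 0.27 × 0.7071 = 0.1909
ln(S/K) + (r + σ²/2)T = ln(360/370) + (0.049 + 0.27²/2)·0.5 = -0.0274 + 0.0427 = 0.0153
d₁ = 0.0153 / 0.1909 = 0.0803 which rounds to 0.08
d₂ = d₁ − σ√T = 0.0803 − 0.1909 = -0.1106 which rounds to -0.11
exp(−rT) = exp(−0.049·0.5) = 0.9758
P = 370·0.9758·N(0.11) − 360·N(-0.08) = 370·0.9758·0.5438 − 360·0.4681 = 196.3368 − 168.5160 = 27.8208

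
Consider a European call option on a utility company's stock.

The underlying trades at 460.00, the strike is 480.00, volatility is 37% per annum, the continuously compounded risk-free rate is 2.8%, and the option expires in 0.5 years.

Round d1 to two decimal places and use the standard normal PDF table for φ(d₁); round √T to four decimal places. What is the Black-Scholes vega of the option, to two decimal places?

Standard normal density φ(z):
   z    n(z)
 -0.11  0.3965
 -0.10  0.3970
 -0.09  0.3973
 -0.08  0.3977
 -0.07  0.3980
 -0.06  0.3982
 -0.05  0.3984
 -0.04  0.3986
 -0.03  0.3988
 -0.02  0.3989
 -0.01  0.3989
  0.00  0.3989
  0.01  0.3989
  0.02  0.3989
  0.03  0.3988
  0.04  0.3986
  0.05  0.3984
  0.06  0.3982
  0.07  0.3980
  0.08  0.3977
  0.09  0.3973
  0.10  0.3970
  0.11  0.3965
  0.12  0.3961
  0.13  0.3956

129.75

T = 0.5;  σ√T = 0.2616
d₁ = [ln(460/480) + (0.028 + 0.37²/2)·0.5] / 0.2616 = [-0.0426 + 0.0482] / 0.2616 = 0.0217 ≈ 0.02
√T = √0.5 = 0.7071
φ(d₁) = φ(0.02) = 0.3989
vega = S·φ(d₁)·√T = 460·0.3989·0.7071 = 129.7486
(Vega is the same for a European call and put with the same parameters.)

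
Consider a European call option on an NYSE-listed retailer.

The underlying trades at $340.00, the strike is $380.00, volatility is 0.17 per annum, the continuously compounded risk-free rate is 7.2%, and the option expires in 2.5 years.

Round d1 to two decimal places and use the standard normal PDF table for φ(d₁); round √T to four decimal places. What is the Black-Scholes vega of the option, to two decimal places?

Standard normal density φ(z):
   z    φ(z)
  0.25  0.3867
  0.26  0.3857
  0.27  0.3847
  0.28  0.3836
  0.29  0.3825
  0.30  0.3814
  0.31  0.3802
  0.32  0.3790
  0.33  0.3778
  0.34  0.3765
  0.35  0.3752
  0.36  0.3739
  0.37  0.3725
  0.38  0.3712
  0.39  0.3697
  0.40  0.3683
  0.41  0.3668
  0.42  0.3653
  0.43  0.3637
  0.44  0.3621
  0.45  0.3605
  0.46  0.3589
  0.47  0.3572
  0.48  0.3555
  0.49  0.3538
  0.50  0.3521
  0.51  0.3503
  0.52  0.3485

198.74

σ√T = 0.17·√2.5 = 0.2688
d₁ = [ln(340/380) + (0.072 + 0.17²/2)·2.5] / 0.2688 = [-0.1112 + 0.2161] / 0.2688 = 0.3903 ⇒ 0.39
√T = √2.5 = 1.5811
φ(d₁) = φ(0.39) = 0.3697
vega = S·φ(d₁)·√T = 340·0.3697·1.5811 = 198.7411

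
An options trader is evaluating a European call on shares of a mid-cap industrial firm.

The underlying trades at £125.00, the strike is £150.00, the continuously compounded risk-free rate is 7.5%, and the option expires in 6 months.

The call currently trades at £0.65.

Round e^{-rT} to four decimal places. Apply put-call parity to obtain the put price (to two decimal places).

£20.13

e^(−rT) = e^(−0.075·0.5) = 0.9632
Put-call parity: C − P = S − K·e^(−rT) = 125 − 150·0.9632 = 125 − 144.4800 = -19.4800
P = C − (C − P) = 0.65 − (-19.4800) = 20.1300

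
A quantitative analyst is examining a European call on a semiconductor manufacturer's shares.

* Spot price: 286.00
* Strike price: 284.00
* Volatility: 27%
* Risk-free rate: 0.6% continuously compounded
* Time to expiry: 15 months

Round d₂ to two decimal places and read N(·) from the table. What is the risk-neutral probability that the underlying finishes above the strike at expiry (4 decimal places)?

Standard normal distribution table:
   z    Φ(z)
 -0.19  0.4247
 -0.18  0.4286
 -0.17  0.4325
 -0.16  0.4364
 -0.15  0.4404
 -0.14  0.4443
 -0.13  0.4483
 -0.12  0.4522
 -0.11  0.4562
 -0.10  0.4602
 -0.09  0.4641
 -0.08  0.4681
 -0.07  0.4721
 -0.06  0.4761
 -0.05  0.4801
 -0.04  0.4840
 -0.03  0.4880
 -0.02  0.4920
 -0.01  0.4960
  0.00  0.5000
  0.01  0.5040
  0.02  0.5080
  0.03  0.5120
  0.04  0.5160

T = 1.25;  σ√T = 0.3019
d₁ = [ln(286/284) + (0.006 + ½·0.27²)·1.25] / (σ√T) = (0.0070 + 0.0531) / 0.3019 = 0.1990 which rounds to 0.20
d₂ = 0.1990 − 0.3019 = -0.1028 which rounds to -0.10
Risk-neutral Pr[S_T > K] = N(d₂) = N(-0.10) = 0.4602

0.4602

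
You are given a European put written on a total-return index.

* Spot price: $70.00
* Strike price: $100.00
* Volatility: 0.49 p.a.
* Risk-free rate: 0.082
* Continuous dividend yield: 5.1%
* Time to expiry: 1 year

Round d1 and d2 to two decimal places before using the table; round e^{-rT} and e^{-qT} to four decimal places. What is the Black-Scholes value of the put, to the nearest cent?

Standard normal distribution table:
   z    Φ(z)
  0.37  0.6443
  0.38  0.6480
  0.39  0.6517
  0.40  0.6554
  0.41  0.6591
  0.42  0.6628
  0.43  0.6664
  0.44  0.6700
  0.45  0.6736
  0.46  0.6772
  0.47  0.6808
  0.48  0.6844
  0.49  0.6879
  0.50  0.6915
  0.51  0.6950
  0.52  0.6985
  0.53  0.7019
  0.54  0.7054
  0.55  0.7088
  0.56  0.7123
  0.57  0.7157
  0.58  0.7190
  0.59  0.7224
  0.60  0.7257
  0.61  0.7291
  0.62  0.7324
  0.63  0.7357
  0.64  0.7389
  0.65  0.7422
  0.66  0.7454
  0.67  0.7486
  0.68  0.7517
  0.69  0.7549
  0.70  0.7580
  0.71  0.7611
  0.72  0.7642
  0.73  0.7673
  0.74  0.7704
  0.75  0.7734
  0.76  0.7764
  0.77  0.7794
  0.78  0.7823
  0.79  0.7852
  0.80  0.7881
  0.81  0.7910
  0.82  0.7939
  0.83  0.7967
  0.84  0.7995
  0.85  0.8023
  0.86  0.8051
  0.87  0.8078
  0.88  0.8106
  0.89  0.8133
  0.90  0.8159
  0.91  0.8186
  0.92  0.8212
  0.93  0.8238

$31.33

T = 1;  σ√T = 0.4900
ln(S/K) + (r − q + σ²/2)T = ln(70/100) + (0.082 − 0.051 + 0.49²/2)·1 = -0.3567 + 0.1510 = -0.2056
d₁ = -0.2056 / 0.4900 = -0.4196 ⇒ -0.42
d₂ = d₁ − σ√T = -0.4196 − 0.4900 = -0.9096 ⇒ -0.91
e^(−qT) = e^(−0.051·1) = 0.9503;  e^(−rT) = e^(−0.082·1) = 0.9213
N(−d₂) = N(0.91) = 0.8186;  N(−d₁) = N(0.42) = 0.6628
P = 100·0.9213·0.8186 − 70·0.9503·0.6628 = 75.4176 − 44.0901 = 31.3275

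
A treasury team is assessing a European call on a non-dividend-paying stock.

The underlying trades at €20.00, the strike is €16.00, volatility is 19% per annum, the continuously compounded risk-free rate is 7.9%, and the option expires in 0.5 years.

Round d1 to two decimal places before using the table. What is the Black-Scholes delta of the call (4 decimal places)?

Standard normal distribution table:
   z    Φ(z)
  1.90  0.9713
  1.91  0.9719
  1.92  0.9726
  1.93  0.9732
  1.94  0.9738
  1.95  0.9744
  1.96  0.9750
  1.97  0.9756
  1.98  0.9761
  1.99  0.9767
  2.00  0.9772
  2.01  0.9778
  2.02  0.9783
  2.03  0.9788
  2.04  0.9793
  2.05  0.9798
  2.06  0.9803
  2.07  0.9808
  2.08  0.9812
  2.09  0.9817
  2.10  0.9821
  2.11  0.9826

σ√T = 0.19·√0.5 = 0.1344
d₁ = [ln(20/16) + (0.079 + ½·0.19²)·0.5] / (σ√T) = (0.2231 + 0.0485) / 0.1344 = 2.0221 which rounds to 2.02
N(d₁) = N(2.02) = 0.9783
Δ_call = N(d₁) = 0.9783

0.9783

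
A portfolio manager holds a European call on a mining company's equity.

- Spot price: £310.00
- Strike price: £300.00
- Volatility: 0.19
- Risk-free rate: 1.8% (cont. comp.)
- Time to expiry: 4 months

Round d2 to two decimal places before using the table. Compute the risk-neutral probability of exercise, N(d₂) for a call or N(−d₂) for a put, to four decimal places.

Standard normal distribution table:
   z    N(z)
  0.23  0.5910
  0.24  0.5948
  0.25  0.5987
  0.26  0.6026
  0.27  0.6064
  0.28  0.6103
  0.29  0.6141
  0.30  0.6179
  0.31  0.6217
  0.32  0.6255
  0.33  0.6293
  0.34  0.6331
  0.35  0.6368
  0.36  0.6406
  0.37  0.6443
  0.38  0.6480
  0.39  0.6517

0.6179

σ√T = 0.19·√0.3333 = 0.1097
d₁ = [ln(310/300) + (0.018 + 0.19²/2)·0.3333] / 0.1097 = [0.0328 + 0.0120] / 0.1097 = 0.4085 ⇒ 0.41
d₂ = d₁ − σ√T = 0.4085 − 0.1097 = 0.2988 ⇒ 0.30
Risk-neutral Pr[S_T > K] = N(d₂) = N(0.30) = 0.6179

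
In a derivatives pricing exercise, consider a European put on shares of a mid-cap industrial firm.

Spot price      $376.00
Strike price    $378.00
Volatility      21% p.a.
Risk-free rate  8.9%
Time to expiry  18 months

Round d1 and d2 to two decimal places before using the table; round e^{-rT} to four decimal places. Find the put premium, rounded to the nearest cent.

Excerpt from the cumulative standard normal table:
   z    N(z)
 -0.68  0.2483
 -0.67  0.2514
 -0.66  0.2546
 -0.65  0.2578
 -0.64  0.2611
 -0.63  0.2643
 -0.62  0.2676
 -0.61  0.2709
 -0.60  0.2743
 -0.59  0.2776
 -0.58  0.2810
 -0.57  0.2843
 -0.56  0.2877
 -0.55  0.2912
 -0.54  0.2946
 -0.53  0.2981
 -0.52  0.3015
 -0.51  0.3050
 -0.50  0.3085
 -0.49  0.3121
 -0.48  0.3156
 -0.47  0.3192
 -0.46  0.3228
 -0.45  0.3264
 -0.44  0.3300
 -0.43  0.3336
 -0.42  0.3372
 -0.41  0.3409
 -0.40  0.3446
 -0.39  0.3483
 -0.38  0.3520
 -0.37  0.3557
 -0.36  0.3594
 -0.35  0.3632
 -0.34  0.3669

σ√T = 0.21 × 1.2247 = 0.2572
d₁ = [ln(376/378) + (0.089 + ½·0.21²)·1.5] / (σ√T) = (-0.0053 + 0.1666) / 0.2572 = 0.6270 ⇒ 0.63
d₂ = 0.6270 − 0.2572 = 0.3698 ⇒ 0.37
exp(−rT) = exp(−0.089·1.5) = 0.8750
N(−d₂) = N(-0.37) = 0.3557;  N(−d₁) = N(-0.63) = 0.2643
P = 378·0.8750·0.3557 − 376·0.2643 = 117.6478 − 99.3768 = 18.2710

$18.27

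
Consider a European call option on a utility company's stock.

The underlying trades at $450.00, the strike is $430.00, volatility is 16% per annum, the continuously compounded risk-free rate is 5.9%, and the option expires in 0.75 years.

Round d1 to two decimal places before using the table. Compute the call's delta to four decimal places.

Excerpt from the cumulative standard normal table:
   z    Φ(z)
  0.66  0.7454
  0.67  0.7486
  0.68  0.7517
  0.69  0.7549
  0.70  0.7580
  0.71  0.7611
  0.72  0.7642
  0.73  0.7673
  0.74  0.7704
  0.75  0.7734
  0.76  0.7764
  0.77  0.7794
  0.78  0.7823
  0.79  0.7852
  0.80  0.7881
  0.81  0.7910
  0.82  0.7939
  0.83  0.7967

T = 0.75;  σ√T = 0.1386
d₁ = [ln(450/430) + (0.059 + 0.16²/2)·0.75] / 0.1386 = [0.0455 + 0.0539] / 0.1386 = 0.7167 which rounds to 0.72
N(d₁) = N(0.72) = 0.7642
Δ_call = N(d₁) = 0.7642

0.7642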